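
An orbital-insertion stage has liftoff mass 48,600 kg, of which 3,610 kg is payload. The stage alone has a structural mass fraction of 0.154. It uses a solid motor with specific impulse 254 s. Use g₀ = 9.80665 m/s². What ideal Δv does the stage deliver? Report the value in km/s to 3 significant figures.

Δv ≈ 3.81 km/s

Stage wet mass = m₀ − payload = 48,600 − 3,610 = 44,990 kg.
Stage dry mass = ε × stage wet mass = 0.154 × 44,990 = 6,928.46 kg.
Burnout mass m_f = stage dry + payload = 6,928.46 + 3,610 = 10,538.46 kg.
v_e = Isp · g₀ = 254 × 9.80665 = 2490.9 m/s.
Rocket equation: Δv = v_e · ln(48,600/10,538.46) = 2490.9 × ln(4.612) = 2490.9 × 1.5286 ≈ 3808 m/s.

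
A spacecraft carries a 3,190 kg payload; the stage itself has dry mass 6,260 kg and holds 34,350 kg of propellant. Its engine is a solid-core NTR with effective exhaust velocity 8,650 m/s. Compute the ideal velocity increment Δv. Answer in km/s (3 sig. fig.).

Δv ≈ 13.3 km/s

m₀ = payload + dry + propellant = 3,190 + 6,260 + 34,350 = 43,800 kg.
m_f = payload + dry = 3,190 + 6,260 = 9,450 kg.
From the ideal rocket equation, Δv = v_e · ln(m₀/m_f) = 8650.0 × ln(4.635) = 8650.0 × 1.5336 ≈ 13265.8 m/s.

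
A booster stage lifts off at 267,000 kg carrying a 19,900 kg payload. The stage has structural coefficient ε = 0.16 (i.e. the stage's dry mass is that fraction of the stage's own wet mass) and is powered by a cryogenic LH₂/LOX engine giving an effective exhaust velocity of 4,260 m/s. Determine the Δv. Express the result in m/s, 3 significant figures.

Δv ≈ 6400 m/s

Stage wet mass = m₀ − payload = 267,000 − 19,900 = 247,100 kg.
Stage dry mass = ε × stage wet mass = 0.16 × 247,100 = 39,536 kg.
Burnout mass m_f = stage dry + payload = 39,536 + 19,900 = 59,436 kg.
By the Tsiolkovsky rocket equation, Δv = v_e · ln(267,000/59,436) = 4260.0 × ln(4.492) = 4260.0 × 1.5023 ≈ 6400 m/s.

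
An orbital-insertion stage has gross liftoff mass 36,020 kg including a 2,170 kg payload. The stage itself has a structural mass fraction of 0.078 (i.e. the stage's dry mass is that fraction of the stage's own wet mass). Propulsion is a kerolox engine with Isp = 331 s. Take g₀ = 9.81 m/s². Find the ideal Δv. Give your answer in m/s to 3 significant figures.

Stage wet mass = m₀ − payload = 36,020 − 2,170 = 33,850 kg.
Stage dry mass = ε × stage wet mass = 0.078 × 33,850 = 2,640.3 kg.
Burnout mass m_f = stage dry + payload = 2,640.3 + 2,170 = 4,810.3 kg.
v_e = Isp · g₀ = 331 × 9.81 = 3247.1 m/s.
Δv = v_e · ln(36,020/4,810.3) = 3247.1 × ln(7.488) = 3247.1 × 2.0133 ≈ 6537 m/s.

Δv ≈ 6540 m/s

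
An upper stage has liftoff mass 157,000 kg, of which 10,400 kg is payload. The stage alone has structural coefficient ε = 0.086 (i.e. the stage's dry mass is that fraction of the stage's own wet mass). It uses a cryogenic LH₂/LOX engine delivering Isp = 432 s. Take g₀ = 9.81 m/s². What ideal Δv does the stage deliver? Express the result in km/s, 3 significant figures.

Δv ≈ 8.14 km/s

Stage wet mass = m₀ − payload = 157,000 − 10,400 = 146,600 kg.
Stage dry mass = ε × stage wet mass = 0.086 × 146,600 = 12,607.6 kg.
Burnout mass m_f = stage dry + payload = 12,607.6 + 10,400 = 23,007.6 kg.
v_e = Isp · g₀ = 432 × 9.81 = 4237.9 m/s.
From the ideal rocket equation, Δv = v_e · ln(157,000/23,007.6) = 4237.9 × ln(6.824) = 4237.9 × 1.9204 ≈ 8139 m/s.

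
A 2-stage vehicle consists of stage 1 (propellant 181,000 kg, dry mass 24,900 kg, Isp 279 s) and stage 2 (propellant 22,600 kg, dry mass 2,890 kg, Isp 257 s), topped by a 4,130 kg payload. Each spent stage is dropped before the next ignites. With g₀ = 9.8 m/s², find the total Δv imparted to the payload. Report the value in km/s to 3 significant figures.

Δv ≈ 7.63 km/s

Ignition mass of stage 1 = 181,000+24,900 + 22,600+2,890 + 4,130 = 235,520 kg.
Stage 1: m₀ = 235,520 kg, m_f = 235,520 − 181,000 = 54,520 kg; Δv = 279×9.8×ln(4.32) = 2734.2×1.4632 ≈ 4001 m/s.
Stage 2: m₀ = 29,620 kg, m_f = 29,620 − 22,600 = 7,020 kg; Δv = 257×9.8×ln(4.219) = 2518.6×1.4397 ≈ 3626 m/s.
Total Δv = 4001 + 3626 = 7627 m/s.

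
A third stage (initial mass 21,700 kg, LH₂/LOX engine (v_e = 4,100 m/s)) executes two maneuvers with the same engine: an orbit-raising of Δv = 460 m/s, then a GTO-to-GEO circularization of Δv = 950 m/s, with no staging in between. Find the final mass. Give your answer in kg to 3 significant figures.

final mass ≈ 15400 kg

After the first burn: m = 21700 × exp(−460/4100.0) = 21700 × 0.89387 = 19,397 kg.
After the second burn: m = 19,397 × exp(−950/4100.0) = 19,397 × 0.79318 = 15,385.3 kg.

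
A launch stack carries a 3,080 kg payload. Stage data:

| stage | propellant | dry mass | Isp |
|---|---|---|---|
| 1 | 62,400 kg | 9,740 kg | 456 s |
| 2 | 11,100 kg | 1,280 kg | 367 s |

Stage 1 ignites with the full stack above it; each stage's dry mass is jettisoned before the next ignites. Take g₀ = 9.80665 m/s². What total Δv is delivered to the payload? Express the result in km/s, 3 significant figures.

Ignition mass of stage 1 = 62,400+9,740 + 11,100+1,280 + 3,080 = 87,600 kg.
Stage 1: m₀ = 87,600 kg, m_f = 87,600 − 62,400 = 25,200 kg; Δv = 456×9.80665×ln(3.476) = 4471.8×1.2459 ≈ 5572 m/s.
Stage 2: m₀ = 15,460 kg, m_f = 15,460 − 11,100 = 4,360 kg; Δv = 367×9.80665×ln(3.546) = 3599.0×1.2658 ≈ 4556 m/s.
Total Δv = 5572 + 4556 = 10128 m/s.

Δv ≈ 10.1 km/s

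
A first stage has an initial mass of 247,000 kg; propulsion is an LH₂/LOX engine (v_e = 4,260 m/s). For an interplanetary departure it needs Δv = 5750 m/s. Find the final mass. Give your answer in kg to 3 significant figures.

final mass ≈ 64000 kg

From the ideal rocket equation, m₀/m_f = exp(Δv / v_e) = exp(5750 / 4260.0) = exp(1.3498) = 3.8565.
m_f = m₀ / 3.8565 = 247,000 / 3.8565 = 64,047.7 kg.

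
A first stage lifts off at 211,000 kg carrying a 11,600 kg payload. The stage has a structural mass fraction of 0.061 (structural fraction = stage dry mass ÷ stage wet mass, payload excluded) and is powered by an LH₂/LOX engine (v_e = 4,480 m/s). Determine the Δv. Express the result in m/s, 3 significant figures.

Δv ≈ 9780 m/s

Stage wet mass = m₀ − payload = 211,000 − 11,600 = 199,400 kg.
Stage dry mass = ε × stage wet mass = 0.061 × 199,400 = 12,163.4 kg.
Burnout mass m_f = stage dry + payload = 12,163.4 + 11,600 = 23,763.4 kg.
Δv = v_e · ln(211,000/23,763.4) = 4480.0 × ln(8.879) = 4480.0 × 2.1837 ≈ 9783 m/s.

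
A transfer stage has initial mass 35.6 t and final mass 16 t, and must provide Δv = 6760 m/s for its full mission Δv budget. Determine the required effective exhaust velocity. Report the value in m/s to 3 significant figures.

v_e ≈ 8450 m/s

ln(m₀/m_f) = ln(35600/16000) = ln(2.225) = 0.7998.
From the ideal rocket equation, v_e = Δv / ln(m₀/m_f) = 6760 / 0.7998 = 8452.6 m/s.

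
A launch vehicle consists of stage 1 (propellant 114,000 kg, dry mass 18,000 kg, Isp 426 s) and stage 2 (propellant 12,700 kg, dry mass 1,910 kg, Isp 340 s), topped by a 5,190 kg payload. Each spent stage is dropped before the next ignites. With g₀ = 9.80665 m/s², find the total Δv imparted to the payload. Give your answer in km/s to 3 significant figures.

Ignition mass of stage 1 = 114,000+18,000 + 12,700+1,910 + 5,190 = 151,800 kg.
Stage 1: m₀ = 151,800 kg, m_f = 151,800 − 114,000 = 37,800 kg; Δv = 426×9.80665×ln(4.016) = 4177.6×1.3903 ≈ 5808 m/s.
Stage 2: m₀ = 19,800 kg, m_f = 19,800 − 12,700 = 7,100 kg; Δv = 340×9.80665×ln(2.789) = 3334.3×1.0256 ≈ 3420 m/s.
Total Δv = 5808 + 3420 = 9228 m/s.

Δv ≈ 9.23 km/s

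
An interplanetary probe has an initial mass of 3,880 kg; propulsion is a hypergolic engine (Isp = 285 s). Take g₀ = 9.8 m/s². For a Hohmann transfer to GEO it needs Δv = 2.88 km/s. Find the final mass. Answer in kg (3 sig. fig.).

v_e = Isp · g₀ = 285 × 9.8 = 2793.0 m/s.
From the ideal rocket equation, m₀/m_f = exp(Δv / v_e) = exp(2880 / 2793.0) = exp(1.0311) = 2.8043.
m_f = m₀ / 2.8043 = 3,880 / 2.8043 = 1,383.59 kg.

final mass ≈ 1380 kg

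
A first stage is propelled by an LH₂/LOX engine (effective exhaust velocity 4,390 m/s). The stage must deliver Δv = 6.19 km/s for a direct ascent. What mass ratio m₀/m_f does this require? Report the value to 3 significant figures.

From the ideal rocket equation, m₀/m_f = exp(Δv / v_e) = exp(6190 / 4390.0) = exp(1.4100) = 4.0960.

mass ratio ≈ 4.10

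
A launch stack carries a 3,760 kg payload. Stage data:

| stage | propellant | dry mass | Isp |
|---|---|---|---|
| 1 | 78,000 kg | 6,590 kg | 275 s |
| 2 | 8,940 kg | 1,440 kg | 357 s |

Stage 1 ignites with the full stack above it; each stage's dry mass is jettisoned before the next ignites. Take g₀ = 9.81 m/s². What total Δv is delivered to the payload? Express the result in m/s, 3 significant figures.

Ignition mass of stage 1 = 78,000+6,590 + 8,940+1,440 + 3,760 = 98,730 kg.
Stage 1: m₀ = 98,730 kg, m_f = 98,730 − 78,000 = 20,730 kg; Δv = 275×9.81×ln(4.763) = 2697.8×1.5608 ≈ 4211 m/s.
Stage 2: m₀ = 14,140 kg, m_f = 14,140 − 8,940 = 5,200 kg; Δv = 357×9.81×ln(2.719) = 3502.2×1.0003 ≈ 3503 m/s.
Total Δv = 4211 + 3503 = 7714 m/s.

Δv ≈ 7710 m/s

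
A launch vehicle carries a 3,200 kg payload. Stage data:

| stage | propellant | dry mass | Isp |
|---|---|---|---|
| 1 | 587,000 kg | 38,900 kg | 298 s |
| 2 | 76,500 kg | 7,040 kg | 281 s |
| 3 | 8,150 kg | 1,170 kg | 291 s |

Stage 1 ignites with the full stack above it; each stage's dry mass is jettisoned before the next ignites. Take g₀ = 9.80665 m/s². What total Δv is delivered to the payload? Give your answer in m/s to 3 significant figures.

Δv ≈ 12300 m/s

Ignition mass of stage 1 = 587,000+38,900 + 76,500+7,040 + 8,150+1,170 + 3,200 = 721,960 kg.
Stage 1: m₀ = 721,960 kg, m_f = 721,960 − 587,000 = 134,960 kg; Δv = 298×9.80665×ln(5.349) = 2922.4×1.6770 ≈ 4901 m/s.
Stage 2: m₀ = 96,060 kg, m_f = 96,060 − 76,500 = 19,560 kg; Δv = 281×9.80665×ln(4.911) = 2755.7×1.5915 ≈ 4386 m/s.
Stage 3: m₀ = 12,520 kg, m_f = 12,520 − 8,150 = 4,370 kg; Δv = 291×9.80665×ln(2.865) = 2853.7×1.0526 ≈ 3004 m/s.
Total Δv = 4901 + 4386 + 3004 = 12291 m/s.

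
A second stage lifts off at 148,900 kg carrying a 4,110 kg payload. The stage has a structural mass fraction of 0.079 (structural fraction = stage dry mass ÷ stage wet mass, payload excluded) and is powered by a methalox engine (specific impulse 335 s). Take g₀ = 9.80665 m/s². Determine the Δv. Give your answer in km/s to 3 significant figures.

Stage wet mass = m₀ − payload = 148,900 − 4,110 = 144,790 kg.
Stage dry mass = ε × stage wet mass = 0.079 × 144,790 = 11,438.4 kg.
Burnout mass m_f = stage dry + payload = 11,438.4 + 4,110 = 15,548.4 kg.
v_e = Isp · g₀ = 335 × 9.80665 = 3285.2 m/s.
Δv = v_e · ln(148,900/15,548.4) = 3285.2 × ln(9.577) = 3285.2 × 2.2593 ≈ 7422 m/s.

Δv ≈ 7.42 km/s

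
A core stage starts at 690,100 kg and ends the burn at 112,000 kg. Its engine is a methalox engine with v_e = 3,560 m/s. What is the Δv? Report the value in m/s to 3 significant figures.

Δv = v_e · ln(m₀/m_f) = 3560.0 × ln(6.162) = 3560.0 × 1.8183 ≈ 6473.3 m/s.

Δv ≈ 6470 m/s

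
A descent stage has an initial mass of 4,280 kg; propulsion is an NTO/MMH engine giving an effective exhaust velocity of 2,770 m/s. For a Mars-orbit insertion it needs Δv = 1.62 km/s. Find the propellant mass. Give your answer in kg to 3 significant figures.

m₀/m_f = exp(Δv / v_e) = exp(1620 / 2770.0) = exp(0.5848) = 1.7947.
m_f = 4,280 / 1.7947 = 2,384.8 kg, so propellant = m₀ − m_f = 4,280 − 2,384.8 = 1,895.2 kg.

propellant mass ≈ 1900 kg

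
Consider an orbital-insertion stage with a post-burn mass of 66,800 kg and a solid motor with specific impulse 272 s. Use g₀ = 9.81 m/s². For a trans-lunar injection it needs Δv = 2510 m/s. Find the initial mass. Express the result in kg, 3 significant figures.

initial mass ≈ 171000 kg

v_e = Isp · g₀ = 272 × 9.81 = 2668.3 m/s.
m₀/m_f = exp(Δv / v_e) = exp(2510 / 2668.3) = exp(0.9407) = 2.5617.
m₀ = m_f × 2.5617 = 66,800 × 2.5617 = 171,122 kg.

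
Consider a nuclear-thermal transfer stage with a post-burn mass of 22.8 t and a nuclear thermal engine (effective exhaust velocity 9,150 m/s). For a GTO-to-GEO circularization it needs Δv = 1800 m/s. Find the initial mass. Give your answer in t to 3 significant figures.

Using Δv = v_e ln(m₀/m_f): m₀/m_f = exp(Δv / v_e) = exp(1800 / 9150.0) = exp(0.1967) = 1.2174.
m₀ = m_f × 1.2174 = 22.8 × 1.2174 = 27.7567 t.

initial mass ≈ 27.8 t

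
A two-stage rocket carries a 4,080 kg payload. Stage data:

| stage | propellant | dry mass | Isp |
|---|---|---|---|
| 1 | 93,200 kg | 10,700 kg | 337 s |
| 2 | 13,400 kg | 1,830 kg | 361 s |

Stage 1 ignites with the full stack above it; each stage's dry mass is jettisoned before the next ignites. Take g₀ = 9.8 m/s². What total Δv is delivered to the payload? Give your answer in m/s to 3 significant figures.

Ignition mass of stage 1 = 93,200+10,700 + 13,400+1,830 + 4,080 = 123,210 kg.
Stage 1: m₀ = 123,210 kg, m_f = 123,210 − 93,200 = 30,010 kg; Δv = 337×9.8×ln(4.106) = 3302.6×1.4124 ≈ 4664 m/s.
Stage 2: m₀ = 19,310 kg, m_f = 19,310 − 13,400 = 5,910 kg; Δv = 361×9.8×ln(3.267) = 3537.8×1.1840 ≈ 4189 m/s.
Total Δv = 4664 + 4189 = 8853 m/s.

Δv ≈ 8850 m/s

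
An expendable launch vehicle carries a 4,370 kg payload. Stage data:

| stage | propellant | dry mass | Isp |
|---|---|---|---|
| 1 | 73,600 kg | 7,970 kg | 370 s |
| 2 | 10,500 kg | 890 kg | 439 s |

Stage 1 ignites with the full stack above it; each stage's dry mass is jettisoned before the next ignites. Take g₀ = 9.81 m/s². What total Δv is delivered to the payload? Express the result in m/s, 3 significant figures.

Δv ≈ 9850 m/s

Ignition mass of stage 1 = 73,600+7,970 + 10,500+890 + 4,370 = 97,330 kg.
Stage 1: m₀ = 97,330 kg, m_f = 97,330 − 73,600 = 23,730 kg; Δv = 370×9.81×ln(4.102) = 3629.7×1.4114 ≈ 5123 m/s.
Stage 2: m₀ = 15,760 kg, m_f = 15,760 − 10,500 = 5,260 kg; Δv = 439×9.81×ln(2.996) = 4306.6×1.0973 ≈ 4726 m/s.
Total Δv = 5123 + 4726 = 9849 m/s.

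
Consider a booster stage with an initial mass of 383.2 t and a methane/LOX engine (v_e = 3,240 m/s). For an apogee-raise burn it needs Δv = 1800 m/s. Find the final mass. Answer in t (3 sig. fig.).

From the ideal rocket equation, m₀/m_f = exp(Δv / v_e) = exp(1800 / 3240.0) = exp(0.5556) = 1.7429.
m_f = m₀ / 1.7429 = 383.2 / 1.7429 = 219.863 t.

final mass ≈ 220 t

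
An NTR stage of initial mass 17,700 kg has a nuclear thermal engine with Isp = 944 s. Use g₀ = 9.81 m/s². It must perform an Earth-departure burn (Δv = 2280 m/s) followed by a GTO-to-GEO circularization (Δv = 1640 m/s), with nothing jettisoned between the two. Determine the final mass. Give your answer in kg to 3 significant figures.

final mass ≈ 11600 kg

v_e = Isp · g₀ = 944 × 9.81 = 9260.6 m/s.
After the first burn: m = 17700 × exp(−2280/9260.6) = 17700 × 0.78176 = 13,837.2 kg.
After the second burn: m = 13,837.2 × exp(−1640/9260.6) = 13,837.2 × 0.83770 = 11,591.4 kg.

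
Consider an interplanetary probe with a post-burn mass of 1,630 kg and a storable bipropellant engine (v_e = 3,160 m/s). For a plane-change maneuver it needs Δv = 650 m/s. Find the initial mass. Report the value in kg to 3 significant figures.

From the ideal rocket equation, m₀/m_f = exp(Δv / v_e) = exp(650 / 3160.0) = exp(0.2057) = 1.2284.
m₀ = m_f × 1.2284 = 1,630 × 1.2284 = 2,002.29 kg.

initial mass ≈ 2000 kg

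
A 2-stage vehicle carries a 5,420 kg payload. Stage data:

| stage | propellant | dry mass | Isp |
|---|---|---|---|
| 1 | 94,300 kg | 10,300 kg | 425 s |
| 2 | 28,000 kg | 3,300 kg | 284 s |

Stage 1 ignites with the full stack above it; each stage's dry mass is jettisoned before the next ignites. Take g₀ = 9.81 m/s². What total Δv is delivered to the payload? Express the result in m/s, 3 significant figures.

Ignition mass of stage 1 = 94,300+10,300 + 28,000+3,300 + 5,420 = 141,320 kg.
Stage 1: m₀ = 141,320 kg, m_f = 141,320 − 94,300 = 47,020 kg; Δv = 425×9.81×ln(3.006) = 4169.2×1.1005 ≈ 4588 m/s.
Stage 2: m₀ = 36,720 kg, m_f = 36,720 − 28,000 = 8,720 kg; Δv = 284×9.81×ln(4.211) = 2786.0×1.4377 ≈ 4005 m/s.
Total Δv = 4588 + 4005 = 8593 m/s.

Δv ≈ 8590 m/s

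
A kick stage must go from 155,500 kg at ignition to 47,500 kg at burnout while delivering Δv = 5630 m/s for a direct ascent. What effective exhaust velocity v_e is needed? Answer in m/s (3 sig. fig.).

ln(m₀/m_f) = ln(155500/47500) = ln(3.274) = 1.1859.
By the Tsiolkovsky rocket equation, v_e = Δv / ln(m₀/m_f) = 5630 / 1.1859 = 4747.4 m/s.

v_e ≈ 4750 m/s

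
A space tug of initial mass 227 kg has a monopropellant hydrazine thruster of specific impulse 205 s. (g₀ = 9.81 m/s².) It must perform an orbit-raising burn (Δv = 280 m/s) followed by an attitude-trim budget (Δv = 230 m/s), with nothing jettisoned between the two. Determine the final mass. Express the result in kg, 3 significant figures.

v_e = Isp · g₀ = 205 × 9.81 = 2011.1 m/s.
After the first burn: m = 227 × exp(−280/2011.1) = 227 × 0.87003 = 197.497 kg.
After the second burn: m = 197.497 × exp(−230/2011.1) = 197.497 × 0.89193 = 176.153 kg.

final mass ≈ 176 kg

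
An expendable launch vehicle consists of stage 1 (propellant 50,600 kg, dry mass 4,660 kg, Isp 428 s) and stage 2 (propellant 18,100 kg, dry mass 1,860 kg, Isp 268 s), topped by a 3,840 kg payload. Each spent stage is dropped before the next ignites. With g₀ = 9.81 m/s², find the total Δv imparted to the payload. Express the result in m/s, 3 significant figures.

Δv ≈ 8050 m/s

Ignition mass of stage 1 = 50,600+4,660 + 18,100+1,860 + 3,840 = 79,060 kg.
Stage 1: m₀ = 79,060 kg, m_f = 79,060 − 50,600 = 28,460 kg; Δv = 428×9.81×ln(2.778) = 4198.7×1.0217 ≈ 4290 m/s.
Stage 2: m₀ = 23,800 kg, m_f = 23,800 − 18,100 = 5,700 kg; Δv = 268×9.81×ln(4.175) = 2629.1×1.4292 ≈ 3758 m/s.
Total Δv = 4290 + 3758 = 8048 m/s.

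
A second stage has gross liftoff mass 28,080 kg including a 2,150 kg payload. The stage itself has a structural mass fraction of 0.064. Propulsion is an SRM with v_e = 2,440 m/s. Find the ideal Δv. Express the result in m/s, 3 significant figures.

Stage wet mass = m₀ − payload = 28,080 − 2,150 = 25,930 kg.
Stage dry mass = ε × stage wet mass = 0.064 × 25,930 = 1,659.52 kg.
Burnout mass m_f = stage dry + payload = 1,659.52 + 2,150 = 3,809.52 kg.
From the ideal rocket equation, Δv = v_e · ln(28,080/3,809.52) = 2440.0 × ln(7.371) = 2440.0 × 1.9976 ≈ 4874 m/s.

Δv ≈ 4870 m/s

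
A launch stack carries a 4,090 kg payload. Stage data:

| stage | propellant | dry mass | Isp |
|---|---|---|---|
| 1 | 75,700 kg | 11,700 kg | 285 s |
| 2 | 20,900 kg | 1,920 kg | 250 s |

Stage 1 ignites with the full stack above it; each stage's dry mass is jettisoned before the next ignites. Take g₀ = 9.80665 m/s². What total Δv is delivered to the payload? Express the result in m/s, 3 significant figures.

Δv ≈ 6710 m/s

Ignition mass of stage 1 = 75,700+11,700 + 20,900+1,920 + 4,090 = 114,310 kg.
Stage 1: m₀ = 114,310 kg, m_f = 114,310 − 75,700 = 38,610 kg; Δv = 285×9.80665×ln(2.961) = 2794.9×1.0854 ≈ 3034 m/s.
Stage 2: m₀ = 26,910 kg, m_f = 26,910 − 20,900 = 6,010 kg; Δv = 250×9.80665×ln(4.478) = 2451.7×1.4991 ≈ 3675 m/s.
Total Δv = 3034 + 3675 = 6709 m/s.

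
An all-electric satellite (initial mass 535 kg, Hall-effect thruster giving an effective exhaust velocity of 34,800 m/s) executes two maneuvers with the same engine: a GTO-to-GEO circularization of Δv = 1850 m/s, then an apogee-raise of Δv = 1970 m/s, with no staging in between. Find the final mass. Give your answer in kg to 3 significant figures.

After the first burn: m = 535 × exp(−1850/34800.0) = 535 × 0.94823 = 507.303 kg.
After the second burn: m = 507.303 × exp(−1970/34800.0) = 507.303 × 0.94496 = 479.381 kg.

final mass ≈ 479 kg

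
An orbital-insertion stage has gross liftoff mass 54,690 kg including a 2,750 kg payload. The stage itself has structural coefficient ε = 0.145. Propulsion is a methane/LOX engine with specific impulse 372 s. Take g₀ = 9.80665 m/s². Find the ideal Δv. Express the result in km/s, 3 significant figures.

Δv ≈ 6.10 km/s

Stage wet mass = m₀ − payload = 54,690 − 2,750 = 51,940 kg.
Stage dry mass = ε × stage wet mass = 0.145 × 51,940 = 7,531.3 kg.
Burnout mass m_f = stage dry + payload = 7,531.3 + 2,750 = 10,281.3 kg.
v_e = Isp · g₀ = 372 × 9.80665 = 3648.1 m/s.
By the Tsiolkovsky rocket equation, Δv = v_e · ln(54,690/10,281.3) = 3648.1 × ln(5.319) = 3648.1 × 1.6714 ≈ 6097 m/s.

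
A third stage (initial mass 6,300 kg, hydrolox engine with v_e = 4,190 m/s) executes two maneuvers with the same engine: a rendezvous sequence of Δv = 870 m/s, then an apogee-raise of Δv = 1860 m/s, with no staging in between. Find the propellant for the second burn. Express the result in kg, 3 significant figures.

After the first burn: m = 6300 × exp(−870/4190.0) = 6300 × 0.81250 = 5,118.75 kg.
After the second burn: m = 5,118.75 × exp(−1860/4190.0) = 5,118.75 × 0.64152 = 3,283.78 kg.
Second-burn propellant = 5,118.75 − 3,283.78 = 1,834.97 kg.

propellant for the second burn ≈ 1830 kg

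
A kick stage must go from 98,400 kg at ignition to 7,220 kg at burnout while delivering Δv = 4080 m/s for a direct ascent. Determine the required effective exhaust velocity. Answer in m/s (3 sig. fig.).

ln(m₀/m_f) = ln(98400/7220) = ln(13.63) = 2.6122.
From the ideal rocket equation, v_e = Δv / ln(m₀/m_f) = 4080 / 2.6122 = 1561.9 m/s.

v_e ≈ 1560 m/s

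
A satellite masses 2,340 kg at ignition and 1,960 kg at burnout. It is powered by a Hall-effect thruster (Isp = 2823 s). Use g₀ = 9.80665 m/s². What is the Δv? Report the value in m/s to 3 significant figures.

v_e = Isp · g₀ = 2823 × 9.80665 = 27684.2 m/s.
Using Δv = v_e ln(m₀/m_f): Δv = v_e · ln(m₀/m_f) = 27684.2 × ln(1.194) = 27684.2 × 0.1772 ≈ 4905.8 m/s.

Δv ≈ 4910 m/s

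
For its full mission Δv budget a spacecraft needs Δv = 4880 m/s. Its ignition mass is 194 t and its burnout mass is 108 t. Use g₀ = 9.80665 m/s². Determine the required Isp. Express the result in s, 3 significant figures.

Isp ≈ 850 s

ln(m₀/m_f) = ln(194000/108000) = ln(1.796) = 0.5857.
From the ideal rocket equation, v_e = Δv / ln(m₀/m_f) = 4880 / 0.5857 = 8331.5 m/s.
Isp = v_e / g₀ = 8331.5 / 9.80665 = 849.6 s.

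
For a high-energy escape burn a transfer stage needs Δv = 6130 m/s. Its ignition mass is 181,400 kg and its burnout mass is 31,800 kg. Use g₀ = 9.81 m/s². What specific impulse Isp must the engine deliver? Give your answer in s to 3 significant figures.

Isp ≈ 359 s

ln(m₀/m_f) = ln(181400/31800) = ln(5.704) = 1.7412.
v_e = Δv / ln(m₀/m_f) = 6130 / 1.7412 = 3520.5 m/s.
Isp = v_e / g₀ = 3520.5 / 9.81 = 358.9 s.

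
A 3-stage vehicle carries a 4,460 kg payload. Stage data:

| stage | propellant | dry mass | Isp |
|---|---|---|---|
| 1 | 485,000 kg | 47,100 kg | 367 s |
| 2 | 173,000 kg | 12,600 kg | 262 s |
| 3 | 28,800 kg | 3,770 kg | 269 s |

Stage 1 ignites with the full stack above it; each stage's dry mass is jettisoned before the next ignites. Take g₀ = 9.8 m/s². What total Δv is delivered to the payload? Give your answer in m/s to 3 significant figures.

Δv ≈ 11500 m/s

Ignition mass of stage 1 = 485,000+47,100 + 173,000+12,600 + 28,800+3,770 + 4,460 = 754,730 kg.
Stage 1: m₀ = 754,730 kg, m_f = 754,730 − 485,000 = 269,730 kg; Δv = 367×9.8×ln(2.798) = 3596.6×1.0289 ≈ 3701 m/s.
Stage 2: m₀ = 222,630 kg, m_f = 222,630 − 173,000 = 49,630 kg; Δv = 262×9.8×ln(4.486) = 2567.6×1.5009 ≈ 3854 m/s.
Stage 3: m₀ = 37,030 kg, m_f = 37,030 − 28,800 = 8,230 kg; Δv = 269×9.8×ln(4.499) = 2636.2×1.5039 ≈ 3965 m/s.
Total Δv = 3701 + 3854 + 3965 = 11520 m/s.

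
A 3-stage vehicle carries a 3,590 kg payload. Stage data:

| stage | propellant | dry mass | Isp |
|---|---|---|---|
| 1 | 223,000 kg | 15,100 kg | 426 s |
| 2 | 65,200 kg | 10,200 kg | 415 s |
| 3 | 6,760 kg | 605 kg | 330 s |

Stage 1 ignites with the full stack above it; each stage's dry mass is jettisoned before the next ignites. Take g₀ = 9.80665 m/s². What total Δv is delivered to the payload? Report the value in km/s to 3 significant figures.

Δv ≈ 13.7 km/s

Ignition mass of stage 1 = 223,000+15,100 + 65,200+10,200 + 6,760+605 + 3,590 = 324,455 kg.
Stage 1: m₀ = 324,455 kg, m_f = 324,455 − 223,000 = 101,455 kg; Δv = 426×9.80665×ln(3.198) = 4177.6×1.1625 ≈ 4857 m/s.
Stage 2: m₀ = 86,355 kg, m_f = 86,355 − 65,200 = 21,155 kg; Δv = 415×9.80665×ln(4.082) = 4069.8×1.4066 ≈ 5724 m/s.
Stage 3: m₀ = 10,955 kg, m_f = 10,955 − 6,760 = 4,195 kg; Δv = 330×9.80665×ln(2.611) = 3236.2×0.9599 ≈ 3106 m/s.
Total Δv = 4857 + 5724 + 3106 = 13687 m/s.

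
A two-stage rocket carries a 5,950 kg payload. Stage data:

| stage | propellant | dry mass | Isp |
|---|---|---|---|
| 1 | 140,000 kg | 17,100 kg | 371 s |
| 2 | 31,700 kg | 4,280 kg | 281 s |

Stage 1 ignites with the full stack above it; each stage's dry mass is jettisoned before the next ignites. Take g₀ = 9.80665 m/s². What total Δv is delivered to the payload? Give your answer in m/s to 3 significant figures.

Ignition mass of stage 1 = 140,000+17,100 + 31,700+4,280 + 5,950 = 199,030 kg.
Stage 1: m₀ = 199,030 kg, m_f = 199,030 − 140,000 = 59,030 kg; Δv = 371×9.80665×ln(3.372) = 3638.3×1.2154 ≈ 4422 m/s.
Stage 2: m₀ = 41,930 kg, m_f = 41,930 − 31,700 = 10,230 kg; Δv = 281×9.80665×ln(4.099) = 2755.7×1.4107 ≈ 3887 m/s.
Total Δv = 4422 + 3887 = 8309 m/s.

Δv ≈ 8310 m/s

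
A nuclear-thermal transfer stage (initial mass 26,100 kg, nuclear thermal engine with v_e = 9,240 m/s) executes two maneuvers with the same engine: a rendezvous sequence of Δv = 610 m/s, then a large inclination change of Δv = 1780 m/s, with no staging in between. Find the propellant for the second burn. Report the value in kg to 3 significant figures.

After the first burn: m = 26100 × exp(−610/9240.0) = 26100 × 0.93611 = 24,432.5 kg.
After the second burn: m = 24,432.5 × exp(−1780/9240.0) = 24,432.5 × 0.82478 = 20,151.4 kg.
Second-burn propellant = 24,432.5 − 20,151.4 = 4,281.1 kg.

propellant for the second burn ≈ 4280 kg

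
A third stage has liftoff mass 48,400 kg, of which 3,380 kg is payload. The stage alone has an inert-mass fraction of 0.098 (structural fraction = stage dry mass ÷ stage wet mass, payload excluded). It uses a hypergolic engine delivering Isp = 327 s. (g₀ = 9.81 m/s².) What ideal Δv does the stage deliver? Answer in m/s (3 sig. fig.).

Δv ≈ 5860 m/s

Stage wet mass = m₀ − payload = 48,400 − 3,380 = 45,020 kg.
Stage dry mass = ε × stage wet mass = 0.098 × 45,020 = 4,411.96 kg.
Burnout mass m_f = stage dry + payload = 4,411.96 + 3,380 = 7,791.96 kg.
v_e = Isp · g₀ = 327 × 9.81 = 3207.9 m/s.
From the ideal rocket equation, Δv = v_e · ln(48,400/7,791.96) = 3207.9 × ln(6.212) = 3207.9 × 1.8264 ≈ 5859 m/s.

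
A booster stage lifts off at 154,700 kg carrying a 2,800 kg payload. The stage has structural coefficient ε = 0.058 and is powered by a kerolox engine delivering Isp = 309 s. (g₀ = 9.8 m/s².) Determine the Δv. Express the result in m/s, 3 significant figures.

Stage wet mass = m₀ − payload = 154,700 − 2,800 = 151,900 kg.
Stage dry mass = ε × stage wet mass = 0.058 × 151,900 = 8,810.2 kg.
Burnout mass m_f = stage dry + payload = 8,810.2 + 2,800 = 11,610.2 kg.
v_e = Isp · g₀ = 309 × 9.8 = 3028.2 m/s.
Using Δv = v_e ln(m₀/m_f): Δv = v_e · ln(154,700/11,610.2) = 3028.2 × ln(13.32) = 3028.2 × 2.5896 ≈ 7842 m/s.

Δv ≈ 7840 m/s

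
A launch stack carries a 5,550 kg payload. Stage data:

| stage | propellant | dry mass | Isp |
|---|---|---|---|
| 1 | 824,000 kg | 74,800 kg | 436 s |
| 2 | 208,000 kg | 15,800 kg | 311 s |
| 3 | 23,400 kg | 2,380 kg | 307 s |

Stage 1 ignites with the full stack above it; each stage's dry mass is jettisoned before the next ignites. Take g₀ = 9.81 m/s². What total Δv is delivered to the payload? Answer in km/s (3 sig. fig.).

Δv ≈ 14.6 km/s

Ignition mass of stage 1 = 824,000+74,800 + 208,000+15,800 + 23,400+2,380 + 5,550 = 1,153,930 kg.
Stage 1: m₀ = 1,153,930 kg, m_f = 1,153,930 − 824,000 = 329,930 kg; Δv = 436×9.81×ln(3.497) = 4277.2×1.2520 ≈ 5355 m/s.
Stage 2: m₀ = 255,130 kg, m_f = 255,130 − 208,000 = 47,130 kg; Δv = 311×9.81×ln(5.413) = 3050.9×1.6889 ≈ 5153 m/s.
Stage 3: m₀ = 31,330 kg, m_f = 31,330 − 23,400 = 7,930 kg; Δv = 307×9.81×ln(3.951) = 3011.7×1.3739 ≈ 4138 m/s.
Total Δv = 5355 + 5153 + 4138 = 14646 m/s.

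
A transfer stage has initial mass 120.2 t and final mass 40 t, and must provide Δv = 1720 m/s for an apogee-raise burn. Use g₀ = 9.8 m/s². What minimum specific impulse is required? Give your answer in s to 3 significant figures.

Isp ≈ 160 s

ln(m₀/m_f) = ln(120200/40000) = ln(3.005) = 1.1003.
Rocket equation: v_e = Δv / ln(m₀/m_f) = 1720 / 1.1003 = 1563.2 m/s.
Isp = v_e / g₀ = 1563.2 / 9.8 = 159.5 s.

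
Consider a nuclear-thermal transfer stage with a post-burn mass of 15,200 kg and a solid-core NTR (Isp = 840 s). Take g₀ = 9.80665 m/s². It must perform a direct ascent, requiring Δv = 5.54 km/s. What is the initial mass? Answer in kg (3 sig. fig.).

v_e = Isp · g₀ = 840 × 9.80665 = 8237.6 m/s.
m₀/m_f = exp(Δv / v_e) = exp(5540 / 8237.6) = exp(0.6725) = 1.9592.
m₀ = m_f × 1.9592 = 15,200 × 1.9592 = 29,779.8 kg.

initial mass ≈ 29800 kg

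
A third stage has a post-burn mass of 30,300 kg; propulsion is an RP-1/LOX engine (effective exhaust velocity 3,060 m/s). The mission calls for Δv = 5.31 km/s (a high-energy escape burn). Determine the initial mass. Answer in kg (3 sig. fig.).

From the ideal rocket equation, m₀/m_f = exp(Δv / v_e) = exp(5310 / 3060.0) = exp(1.7353) = 5.6706.
m₀ = m_f × 5.6706 = 30,300 × 5.6706 = 171,819 kg.

initial mass ≈ 172000 kg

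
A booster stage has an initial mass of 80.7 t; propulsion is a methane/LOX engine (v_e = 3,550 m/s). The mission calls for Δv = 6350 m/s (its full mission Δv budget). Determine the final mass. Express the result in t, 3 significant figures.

final mass ≈ 13.5 t

From the ideal rocket equation, m₀/m_f = exp(Δv / v_e) = exp(6350 / 3550.0) = exp(1.7887) = 5.9819.
m_f = m₀ / 5.9819 = 80.7 / 5.9819 = 13.4907 t.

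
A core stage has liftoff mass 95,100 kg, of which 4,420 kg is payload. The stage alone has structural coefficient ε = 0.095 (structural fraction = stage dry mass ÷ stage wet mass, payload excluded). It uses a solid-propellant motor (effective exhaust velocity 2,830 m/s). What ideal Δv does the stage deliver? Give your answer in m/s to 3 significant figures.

Stage wet mass = m₀ − payload = 95,100 − 4,420 = 90,680 kg.
Stage dry mass = ε × stage wet mass = 0.095 × 90,680 = 8,614.6 kg.
Burnout mass m_f = stage dry + payload = 8,614.6 + 4,420 = 13,034.6 kg.
Δv = v_e · ln(95,100/13,034.6) = 2830.0 × ln(7.296) = 2830.0 × 1.9873 ≈ 5624 m/s.

Δv ≈ 5620 m/s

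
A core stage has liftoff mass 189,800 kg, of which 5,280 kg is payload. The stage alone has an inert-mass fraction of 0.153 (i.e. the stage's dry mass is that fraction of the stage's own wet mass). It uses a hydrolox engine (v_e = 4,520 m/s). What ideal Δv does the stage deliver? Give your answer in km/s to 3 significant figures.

Δv ≈ 7.84 km/s

Stage wet mass = m₀ − payload = 189,800 − 5,280 = 184,520 kg.
Stage dry mass = ε × stage wet mass = 0.153 × 184,520 = 28,231.6 kg.
Burnout mass m_f = stage dry + payload = 28,231.6 + 5,280 = 33,511.6 kg.
From the ideal rocket equation, Δv = v_e · ln(189,800/33,511.6) = 4520.0 × ln(5.664) = 4520.0 × 1.7341 ≈ 7838 m/s.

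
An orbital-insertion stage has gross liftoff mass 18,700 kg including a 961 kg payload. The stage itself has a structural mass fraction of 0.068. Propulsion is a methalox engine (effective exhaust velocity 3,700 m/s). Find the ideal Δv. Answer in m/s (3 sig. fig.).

Stage wet mass = m₀ − payload = 18,700 − 961 = 17,739 kg.
Stage dry mass = ε × stage wet mass = 0.068 × 17,739 = 1,206.25 kg.
Burnout mass m_f = stage dry + payload = 1,206.25 + 961 = 2,167.25 kg.
Using Δv = v_e ln(m₀/m_f): Δv = v_e · ln(18,700/2,167.25) = 3700.0 × ln(8.628) = 3700.0 × 2.1551 ≈ 7974 m/s.

Δv ≈ 7970 m/s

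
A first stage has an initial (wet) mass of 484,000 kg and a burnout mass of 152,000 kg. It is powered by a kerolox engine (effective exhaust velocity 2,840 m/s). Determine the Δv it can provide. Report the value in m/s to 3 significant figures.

Δv = v_e · ln(m₀/m_f) = 2840.0 × ln(3.184) = 2840.0 × 1.1582 ≈ 3289.3 m/s.

Δv ≈ 3290 m/s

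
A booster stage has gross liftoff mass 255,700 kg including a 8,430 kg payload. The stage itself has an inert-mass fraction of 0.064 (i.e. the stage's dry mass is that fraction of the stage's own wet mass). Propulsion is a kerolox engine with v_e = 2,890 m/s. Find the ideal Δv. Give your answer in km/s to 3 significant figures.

Δv ≈ 6.81 km/s

Stage wet mass = m₀ − payload = 255,700 − 8,430 = 247,270 kg.
Stage dry mass = ε × stage wet mass = 0.064 × 247,270 = 15,825.3 kg.
Burnout mass m_f = stage dry + payload = 15,825.3 + 8,430 = 24,255.3 kg.
By the Tsiolkovsky rocket equation, Δv = v_e · ln(255,700/24,255.3) = 2890.0 × ln(10.54) = 2890.0 × 2.3554 ≈ 6807 m/s.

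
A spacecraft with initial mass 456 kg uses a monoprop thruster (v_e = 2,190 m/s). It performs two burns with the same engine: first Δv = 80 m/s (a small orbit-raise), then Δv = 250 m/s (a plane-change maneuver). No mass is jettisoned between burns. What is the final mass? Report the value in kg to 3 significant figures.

final mass ≈ 392 kg

After the first burn: m = 456 × exp(−80/2190.0) = 456 × 0.96413 = 439.643 kg.
After the second burn: m = 439.643 × exp(−250/2190.0) = 439.643 × 0.89212 = 392.214 kg.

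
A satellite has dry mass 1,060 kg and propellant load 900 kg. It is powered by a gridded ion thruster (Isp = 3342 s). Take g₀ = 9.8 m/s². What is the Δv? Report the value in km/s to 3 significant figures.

v_e = Isp · g₀ = 3342 × 9.8 = 32751.6 m/s.
m₀ = m_dry + m_prop = 1,060 + 900 = 1,960 kg.
Δv = v_e · ln(m₀/m_f) = 32751.6 × ln(1.849) = 32751.6 × 0.6147 ≈ 20131.6 m/s.

Δv ≈ 20.1 km/s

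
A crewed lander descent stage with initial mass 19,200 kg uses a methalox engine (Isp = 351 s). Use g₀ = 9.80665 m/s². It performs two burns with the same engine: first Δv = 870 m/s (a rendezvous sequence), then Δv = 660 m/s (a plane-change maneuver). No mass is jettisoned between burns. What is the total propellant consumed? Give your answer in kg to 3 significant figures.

v_e = Isp · g₀ = 351 × 9.80665 = 3442.1 m/s.
After the first burn: m = 19200 × exp(−870/3442.1) = 19200 × 0.77666 = 14,911.9 kg.
After the second burn: m = 14,911.9 × exp(−660/3442.1) = 14,911.9 × 0.82552 = 12,310.1 kg.
Total propellant = m₀ − m_final = 19200 − 12,310.1 = 6,889.9 kg.

total propellant consumed ≈ 6890 kg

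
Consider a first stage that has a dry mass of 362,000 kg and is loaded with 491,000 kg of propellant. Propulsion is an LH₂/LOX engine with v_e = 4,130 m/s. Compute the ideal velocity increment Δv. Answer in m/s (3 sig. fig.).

Δv ≈ 3540 m/s

m₀ = m_dry + m_prop = 362,000 + 491,000 = 853,000 kg.
Δv = v_e · ln(m₀/m_f) = 4130.0 × ln(2.356) = 4130.0 × 0.8571 ≈ 3539.9 m/s.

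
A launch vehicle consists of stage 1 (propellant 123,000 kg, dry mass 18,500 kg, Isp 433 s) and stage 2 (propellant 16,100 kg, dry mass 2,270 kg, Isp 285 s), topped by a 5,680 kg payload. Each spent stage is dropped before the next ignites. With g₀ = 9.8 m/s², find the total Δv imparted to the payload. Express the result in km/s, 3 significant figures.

Δv ≈ 8.86 km/s

Ignition mass of stage 1 = 123,000+18,500 + 16,100+2,270 + 5,680 = 165,550 kg.
Stage 1: m₀ = 165,550 kg, m_f = 165,550 − 123,000 = 42,550 kg; Δv = 433×9.8×ln(3.891) = 4243.4×1.3586 ≈ 5765 m/s.
Stage 2: m₀ = 24,050 kg, m_f = 24,050 − 16,100 = 7,950 kg; Δv = 285×9.8×ln(3.025) = 2793.0×1.1070 ≈ 3092 m/s.
Total Δv = 5765 + 3092 = 8857 m/s.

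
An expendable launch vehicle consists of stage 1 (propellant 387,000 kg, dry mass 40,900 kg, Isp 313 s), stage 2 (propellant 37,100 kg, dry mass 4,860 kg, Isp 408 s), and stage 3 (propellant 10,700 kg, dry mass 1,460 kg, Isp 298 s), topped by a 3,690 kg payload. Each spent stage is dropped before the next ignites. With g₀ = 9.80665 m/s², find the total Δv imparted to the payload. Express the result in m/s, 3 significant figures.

Δv ≈ 12300 m/s

Ignition mass of stage 1 = 387,000+40,900 + 37,100+4,860 + 10,700+1,460 + 3,690 = 485,710 kg.
Stage 1: m₀ = 485,710 kg, m_f = 485,710 − 387,000 = 98,710 kg; Δv = 313×9.80665×ln(4.921) = 3069.5×1.5934 ≈ 4891 m/s.
Stage 2: m₀ = 57,810 kg, m_f = 57,810 − 37,100 = 20,710 kg; Δv = 408×9.80665×ln(2.791) = 4001.1×1.0265 ≈ 4107 m/s.
Stage 3: m₀ = 15,850 kg, m_f = 15,850 − 10,700 = 5,150 kg; Δv = 298×9.80665×ln(3.078) = 2922.4×1.1242 ≈ 3285 m/s.
Total Δv = 4891 + 4107 + 3285 = 12283 m/s.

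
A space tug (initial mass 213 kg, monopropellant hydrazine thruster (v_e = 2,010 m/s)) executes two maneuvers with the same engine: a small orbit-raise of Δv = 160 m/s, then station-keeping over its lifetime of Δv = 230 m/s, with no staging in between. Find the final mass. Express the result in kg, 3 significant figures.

final mass ≈ 175 kg

After the first burn: m = 213 × exp(−160/2010.0) = 213 × 0.92348 = 196.701 kg.
After the second burn: m = 196.701 × exp(−230/2010.0) = 196.701 × 0.89188 = 175.434 kg.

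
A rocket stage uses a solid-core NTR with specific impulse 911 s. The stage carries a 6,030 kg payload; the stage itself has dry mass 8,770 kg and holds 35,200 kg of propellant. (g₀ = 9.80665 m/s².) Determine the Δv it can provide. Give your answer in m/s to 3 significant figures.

Δv ≈ 10900 m/s

v_e = Isp · g₀ = 911 × 9.80665 = 8933.9 m/s.
m₀ = payload + dry + propellant = 6,030 + 8,770 + 35,200 = 50,000 kg.
m_f = payload + dry = 6,030 + 8,770 = 14,800 kg.
Rocket equation: Δv = v_e · ln(m₀/m_f) = 8933.9 × ln(3.378) = 8933.9 × 1.2174 ≈ 10876.0 m/s.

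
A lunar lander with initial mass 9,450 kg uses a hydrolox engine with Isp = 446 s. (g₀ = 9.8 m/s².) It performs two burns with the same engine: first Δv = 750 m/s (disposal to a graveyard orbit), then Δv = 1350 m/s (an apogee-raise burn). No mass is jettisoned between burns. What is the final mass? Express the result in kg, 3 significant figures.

v_e = Isp · g₀ = 446 × 9.8 = 4370.8 m/s.
After the first burn: m = 9450 × exp(−750/4370.8) = 9450 × 0.84232 = 7,959.92 kg.
After the second burn: m = 7,959.92 × exp(−1350/4370.8) = 7,959.92 × 0.73428 = 5,844.81 kg.

final mass ≈ 5840 kg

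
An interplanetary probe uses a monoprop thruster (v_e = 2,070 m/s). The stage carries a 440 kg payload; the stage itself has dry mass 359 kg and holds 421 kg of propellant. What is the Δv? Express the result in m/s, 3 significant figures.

m₀ = payload + dry + propellant = 440 + 359 + 421 = 1,220 kg.
m_f = payload + dry = 440 + 359 = 799 kg.
Δv = v_e · ln(m₀/m_f) = 2070.0 × ln(1.527) = 2070.0 × 0.4232 ≈ 876.1 m/s.

Δv ≈ 876 m/s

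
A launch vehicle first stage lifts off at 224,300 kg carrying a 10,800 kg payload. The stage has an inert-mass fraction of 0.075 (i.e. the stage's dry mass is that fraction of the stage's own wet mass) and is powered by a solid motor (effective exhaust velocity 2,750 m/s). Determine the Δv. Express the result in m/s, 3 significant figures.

Δv ≈ 5840 m/s

Stage wet mass = m₀ − payload = 224,300 − 10,800 = 213,500 kg.
Stage dry mass = ε × stage wet mass = 0.075 × 213,500 = 16,012.5 kg.
Burnout mass m_f = stage dry + payload = 16,012.5 + 10,800 = 26,812.5 kg.
Δv = v_e · ln(224,300/26,812.5) = 2750.0 × ln(8.366) = 2750.0 × 2.1241 ≈ 5841 m/s.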